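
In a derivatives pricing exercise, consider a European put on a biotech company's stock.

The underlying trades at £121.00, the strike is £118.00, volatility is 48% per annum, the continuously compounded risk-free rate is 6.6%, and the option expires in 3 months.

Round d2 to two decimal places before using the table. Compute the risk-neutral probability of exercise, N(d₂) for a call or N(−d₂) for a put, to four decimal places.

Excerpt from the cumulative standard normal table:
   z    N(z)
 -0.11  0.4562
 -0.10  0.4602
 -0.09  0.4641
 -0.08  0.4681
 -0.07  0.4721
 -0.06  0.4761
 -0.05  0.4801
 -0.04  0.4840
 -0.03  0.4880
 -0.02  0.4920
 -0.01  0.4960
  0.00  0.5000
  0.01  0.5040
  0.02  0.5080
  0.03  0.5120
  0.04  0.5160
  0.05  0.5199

0.4801

σ√T = 0.48·√0.25 = 0.2400
d₁ = [ln(121/118) + (0.066 + 0.48²/2)·0.25] / 0.2400 = [0.0251 + 0.0453] / 0.2400 = 0.2934 ⇒ 0.29
d₂ = d₁ − σ√T = 0.2934 − 0.2400 = 0.0534 ⇒ 0.05
Pr(exercise) under Q = N(−d₂) = N(-0.05) = 0.4801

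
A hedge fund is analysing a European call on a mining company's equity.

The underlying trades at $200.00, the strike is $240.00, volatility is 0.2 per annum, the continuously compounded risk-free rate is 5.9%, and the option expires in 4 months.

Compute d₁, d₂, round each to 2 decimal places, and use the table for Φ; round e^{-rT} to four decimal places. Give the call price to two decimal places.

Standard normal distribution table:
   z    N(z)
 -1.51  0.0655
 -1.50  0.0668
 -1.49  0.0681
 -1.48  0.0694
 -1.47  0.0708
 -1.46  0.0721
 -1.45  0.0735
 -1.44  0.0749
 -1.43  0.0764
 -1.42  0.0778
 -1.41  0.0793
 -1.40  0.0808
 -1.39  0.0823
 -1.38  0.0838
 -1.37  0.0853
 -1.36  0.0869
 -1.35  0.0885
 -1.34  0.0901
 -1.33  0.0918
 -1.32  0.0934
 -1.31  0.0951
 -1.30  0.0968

T = 0.3333;  σ√T = 0.1155
ln(S/K) + (r + σ²/2)T = ln(200/240) + (0.059 + 0.2²/2)·0.3333 = -0.1823 + 0.0263 = -0.1560
d₁ = -0.1560 / 0.1155 = -1.3509 which rounds to -1.35
d₂ = d₁ − σ√T = -1.3509 − 0.1155 = -1.4664 which rounds to -1.47
exp(−rT) = exp(−0.059·0.3333) = 0.9805
N(d₁) = N(-1.35) = 0.0885;  N(d₂) = N(-1.47) = 0.0708
C = 200·0.0885 − 240·0.9805·0.0708 = 17.7000 − 16.6607 = 1.0393

$1.04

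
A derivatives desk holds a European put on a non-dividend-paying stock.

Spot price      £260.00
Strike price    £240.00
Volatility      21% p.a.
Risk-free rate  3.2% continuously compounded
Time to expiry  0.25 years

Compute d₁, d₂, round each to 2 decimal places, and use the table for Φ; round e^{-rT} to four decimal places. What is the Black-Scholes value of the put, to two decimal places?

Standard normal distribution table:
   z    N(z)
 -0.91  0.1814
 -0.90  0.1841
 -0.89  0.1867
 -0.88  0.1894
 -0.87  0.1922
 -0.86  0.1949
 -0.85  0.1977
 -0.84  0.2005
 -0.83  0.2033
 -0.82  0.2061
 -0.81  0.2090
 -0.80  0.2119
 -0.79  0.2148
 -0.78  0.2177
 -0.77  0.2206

£2.60

T = 0.25;  σ√T = 0.1050
d₁ = [ln(260/240) + (0.032 + 0.21²/2)·0.25] / 0.1050 = [0.0800 + 0.0135] / 0.1050 = 0.8910 ⇒ 0.89
d₂ = d₁ − σ√T = 0.8910 − 0.1050 = 0.7860 ⇒ 0.79
exp(−rT) = exp(−0.032·0.25) = 0.9920
P = 240·0.9920·N(-0.79) − 260·N(-0.89) = 240·0.9920·0.2148 − 260·0.1867 = 51.1396 − 48.5420 = 2.5976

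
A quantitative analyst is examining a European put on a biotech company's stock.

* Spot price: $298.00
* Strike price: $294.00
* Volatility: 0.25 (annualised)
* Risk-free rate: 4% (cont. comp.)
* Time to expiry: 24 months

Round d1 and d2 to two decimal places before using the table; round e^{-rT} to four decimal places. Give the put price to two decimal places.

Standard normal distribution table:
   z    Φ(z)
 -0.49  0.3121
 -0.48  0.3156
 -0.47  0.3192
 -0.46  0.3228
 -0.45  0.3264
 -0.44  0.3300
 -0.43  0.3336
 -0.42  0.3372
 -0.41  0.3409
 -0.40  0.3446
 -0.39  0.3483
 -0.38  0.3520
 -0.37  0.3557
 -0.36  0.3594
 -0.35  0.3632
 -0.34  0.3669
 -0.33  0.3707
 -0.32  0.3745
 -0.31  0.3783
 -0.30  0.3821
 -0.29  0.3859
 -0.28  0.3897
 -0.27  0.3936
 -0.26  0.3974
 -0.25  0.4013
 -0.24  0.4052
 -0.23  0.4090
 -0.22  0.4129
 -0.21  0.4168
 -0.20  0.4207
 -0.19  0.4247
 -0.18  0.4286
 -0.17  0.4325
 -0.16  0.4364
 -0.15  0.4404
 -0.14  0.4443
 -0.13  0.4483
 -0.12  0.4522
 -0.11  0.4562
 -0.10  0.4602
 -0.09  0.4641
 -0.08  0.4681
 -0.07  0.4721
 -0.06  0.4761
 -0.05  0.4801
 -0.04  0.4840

$27.61

σ√T = 0.25·√2 = 0.3536
ln(S/K) + (r + σ²/2)T = ln(298/294) + (0.04 + 0.25²/2)·2 = 0.0135 + 0.1425 = 0.1560
d₁ = 0.1560 / 0.3536 = 0.4413 which rounds to 0.44
d₂ = d₁ − σ√T = 0.4413 − 0.3536 = 0.0877 which rounds to 0.09
exp(−rT) = exp(−0.04·2) = 0.9231
N(−d₂) = N(-0.09) = 0.4641;  N(−d₁) = N(-0.44) = 0.3300
P = 294·0.9231·0.4641 − 298·0.3300 = 125.9527 − 98.3400 = 27.6127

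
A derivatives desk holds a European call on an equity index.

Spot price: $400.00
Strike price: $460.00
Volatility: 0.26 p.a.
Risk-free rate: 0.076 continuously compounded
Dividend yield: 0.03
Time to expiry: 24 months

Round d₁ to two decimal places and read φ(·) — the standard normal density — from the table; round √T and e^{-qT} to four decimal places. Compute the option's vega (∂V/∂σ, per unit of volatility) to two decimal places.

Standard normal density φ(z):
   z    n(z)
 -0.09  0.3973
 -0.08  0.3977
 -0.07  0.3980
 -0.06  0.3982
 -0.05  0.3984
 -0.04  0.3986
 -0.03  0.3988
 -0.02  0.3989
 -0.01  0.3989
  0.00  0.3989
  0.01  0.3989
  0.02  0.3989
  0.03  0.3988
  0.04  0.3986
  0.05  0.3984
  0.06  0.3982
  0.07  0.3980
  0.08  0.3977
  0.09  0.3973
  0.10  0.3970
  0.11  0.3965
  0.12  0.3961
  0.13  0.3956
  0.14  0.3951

212.25

σ√T = 0.26 × 1.4142 = 0.3677
d₁ = [ln(400/460) + (0.076 − 0.03 + ½·0.26²)·2] / (σ√T) = (-0.1398 + 0.1596) / 0.3677 = 0.0540 ⇒ 0.05
√T = √2 = 1.4142
φ(d₁) = φ(0.05) = 0.3984
exp(−qT) = exp(−0.03·2) = 0.9418
vega = S·exp(−qT)·φ(d₁)·√T = 400·0.9418·0.3984·1.4142 = 212.2506
(The put has the same vega.)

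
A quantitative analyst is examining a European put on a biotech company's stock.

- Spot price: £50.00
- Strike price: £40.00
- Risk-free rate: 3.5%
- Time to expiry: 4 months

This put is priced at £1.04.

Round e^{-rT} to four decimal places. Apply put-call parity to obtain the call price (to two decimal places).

£11.50

exp(−rT) = exp(−0.035·0.3333) = 0.9884
Put-call parity: C − P = S − K·e^(−rT) = 50 − 40·0.9884 = 50 − 39.5360 = 10.4640
C = P + (C − P) = 1.04 + (10.4640) = 11.5040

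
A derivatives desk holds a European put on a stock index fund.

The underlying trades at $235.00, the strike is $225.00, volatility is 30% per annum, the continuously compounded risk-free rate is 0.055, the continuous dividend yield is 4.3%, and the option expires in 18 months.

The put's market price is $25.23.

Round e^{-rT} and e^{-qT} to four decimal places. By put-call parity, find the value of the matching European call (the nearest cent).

$38.36

e^(−qT) = e^(−0.043·1.5) = 0.9375;  e^(−rT) = e^(−0.055·1.5) = 0.9208
Put-call parity: C − P = S·e^(−qT) − K·e^(−rT) = 235·0.9375 − 225·0.9208 = 220.3125 − 207.1800 = 13.1325
C = P + (C − P) = 25.23 + (13.1325) = 38.3625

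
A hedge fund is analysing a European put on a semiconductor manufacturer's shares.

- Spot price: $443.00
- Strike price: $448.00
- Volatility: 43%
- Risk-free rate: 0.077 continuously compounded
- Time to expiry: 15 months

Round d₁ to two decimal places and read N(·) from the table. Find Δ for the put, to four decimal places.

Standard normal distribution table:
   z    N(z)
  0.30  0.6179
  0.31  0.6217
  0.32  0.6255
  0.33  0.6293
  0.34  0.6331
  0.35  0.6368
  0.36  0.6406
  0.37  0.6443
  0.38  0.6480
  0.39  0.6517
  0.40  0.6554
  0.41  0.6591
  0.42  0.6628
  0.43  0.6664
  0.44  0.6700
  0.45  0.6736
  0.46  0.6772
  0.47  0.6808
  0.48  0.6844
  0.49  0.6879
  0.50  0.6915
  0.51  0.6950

-0.3372

σ√T = 0.43 × 1.1180 = 0.4808
d₁ = [ln(443/448) + (0.077 + 0.43²/2)·1.25] / 0.4808 = [-0.0112 + 0.2118] / 0.4808 = 0.4172 ⇒ 0.42
N(d₁) = N(0.42) = 0.6628
Δ_put = N(d₁) − 1 = 0.6628 − 1 = -0.3372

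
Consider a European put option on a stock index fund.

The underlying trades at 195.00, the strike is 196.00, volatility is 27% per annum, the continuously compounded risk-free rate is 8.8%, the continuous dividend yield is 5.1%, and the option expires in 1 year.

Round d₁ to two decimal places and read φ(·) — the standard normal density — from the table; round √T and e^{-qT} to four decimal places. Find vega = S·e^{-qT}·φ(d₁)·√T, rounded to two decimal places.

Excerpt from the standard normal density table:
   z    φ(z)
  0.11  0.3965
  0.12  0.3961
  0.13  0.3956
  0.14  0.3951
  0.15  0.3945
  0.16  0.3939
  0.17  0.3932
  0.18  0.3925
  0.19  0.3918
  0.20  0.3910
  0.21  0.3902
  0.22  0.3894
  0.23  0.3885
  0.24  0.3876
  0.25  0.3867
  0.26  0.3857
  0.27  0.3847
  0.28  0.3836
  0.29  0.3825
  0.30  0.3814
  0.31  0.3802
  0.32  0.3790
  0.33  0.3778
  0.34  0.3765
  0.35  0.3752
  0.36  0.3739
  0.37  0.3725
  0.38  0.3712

71.66

σ√T = 0.27·√1 = 0.2700
d₁ = [ln(195/196) + (0.088 − 0.051 + 0.27²/2)·1] / 0.2700 = [-0.0051 + 0.0735] / 0.2700 = 0.2531 ≈ 0.25
√T = √1 = 1.0000
φ(d₁) = φ(0.25) = 0.3867
exp(−qT) = exp(−0.051·1) = 0.9503
vega = S·exp(−qT)·φ(d₁)·√T = 195·0.9503·0.3867·1.0000 = 71.6588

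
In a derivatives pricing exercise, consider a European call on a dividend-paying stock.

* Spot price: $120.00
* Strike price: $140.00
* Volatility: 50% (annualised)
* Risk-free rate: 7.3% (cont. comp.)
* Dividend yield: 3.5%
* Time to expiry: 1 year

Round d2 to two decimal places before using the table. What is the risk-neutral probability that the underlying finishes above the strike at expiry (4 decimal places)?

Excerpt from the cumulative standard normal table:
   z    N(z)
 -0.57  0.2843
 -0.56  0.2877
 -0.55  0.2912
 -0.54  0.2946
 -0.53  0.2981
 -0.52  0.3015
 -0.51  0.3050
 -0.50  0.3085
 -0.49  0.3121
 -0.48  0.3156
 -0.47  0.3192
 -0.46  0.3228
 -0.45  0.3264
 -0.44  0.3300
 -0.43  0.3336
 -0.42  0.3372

σ√T = 0.5·√1 = 0.5000
ln(S/K) + (r − q + σ²/2)T = ln(120/140) + (0.073 − 0.035 + 0.5²/2)·1 = -0.1542 + 0.1630 = 0.0088
d₁ = 0.0088 / 0.5000 = 0.0177 ≈ 0.02
d₂ = d₁ − σ√T = 0.0177 − 0.5000 = -0.4823 ≈ -0.48
Pr(exercise) under Q = N(d₂) = 0.3156

0.3156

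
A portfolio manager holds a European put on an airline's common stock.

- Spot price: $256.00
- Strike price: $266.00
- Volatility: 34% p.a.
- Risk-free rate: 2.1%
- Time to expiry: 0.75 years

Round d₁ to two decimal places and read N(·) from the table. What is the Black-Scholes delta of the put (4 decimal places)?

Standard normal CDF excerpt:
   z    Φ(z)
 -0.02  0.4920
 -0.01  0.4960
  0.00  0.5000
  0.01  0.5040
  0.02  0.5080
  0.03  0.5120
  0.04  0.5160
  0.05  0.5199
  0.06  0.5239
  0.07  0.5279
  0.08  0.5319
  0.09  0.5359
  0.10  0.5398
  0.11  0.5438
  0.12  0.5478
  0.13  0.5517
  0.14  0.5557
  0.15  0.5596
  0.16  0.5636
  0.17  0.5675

-0.4721

σ√T = 0.34 × 0.8660 = 0.2944
d₁ = [ln(256/266) + (0.021 + 0.34²/2)·0.75] / 0.2944 = [-0.0383 + 0.0591] / 0.2944 = 0.0706 → 0.07
N(d₁) = N(0.07) = 0.5279
Δ_put = N(d₁) − 1 = 0.5279 − 1 = -0.4721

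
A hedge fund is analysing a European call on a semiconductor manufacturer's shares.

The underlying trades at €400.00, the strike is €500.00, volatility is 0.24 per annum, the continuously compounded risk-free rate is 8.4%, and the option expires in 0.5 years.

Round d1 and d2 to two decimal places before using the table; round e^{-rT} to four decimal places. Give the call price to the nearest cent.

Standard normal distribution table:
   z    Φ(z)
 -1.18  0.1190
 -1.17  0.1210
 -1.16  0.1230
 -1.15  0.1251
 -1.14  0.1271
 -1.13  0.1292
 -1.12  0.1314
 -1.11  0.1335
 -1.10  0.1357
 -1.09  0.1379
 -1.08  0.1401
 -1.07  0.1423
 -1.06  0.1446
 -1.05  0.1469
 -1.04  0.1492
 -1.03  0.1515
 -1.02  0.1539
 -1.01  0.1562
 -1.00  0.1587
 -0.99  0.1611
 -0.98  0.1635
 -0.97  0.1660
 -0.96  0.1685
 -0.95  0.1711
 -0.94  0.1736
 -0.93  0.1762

σ√T = 0.24·√0.5 = 0.1697
d₁ = [ln(400/500) + (0.084 + 0.24²/2)·0.5] / 0.1697 = [-0.2231 + 0.0564] / 0.1697 = -0.9825 which rounds to -0.98
d₂ = d₁ − σ√T = -0.9825 − 0.1697 = -1.1523 which rounds to -1.15
e^(−rT) = e^(−0.084·0.5) = 0.9589
N(d₁) = N(-0.98) = 0.1635;  N(d₂) = N(-1.15) = 0.1251
C = 400·0.1635 − 500·0.9589·0.1251 = 65.4000 − 59.9792 = 5.4208

€5.42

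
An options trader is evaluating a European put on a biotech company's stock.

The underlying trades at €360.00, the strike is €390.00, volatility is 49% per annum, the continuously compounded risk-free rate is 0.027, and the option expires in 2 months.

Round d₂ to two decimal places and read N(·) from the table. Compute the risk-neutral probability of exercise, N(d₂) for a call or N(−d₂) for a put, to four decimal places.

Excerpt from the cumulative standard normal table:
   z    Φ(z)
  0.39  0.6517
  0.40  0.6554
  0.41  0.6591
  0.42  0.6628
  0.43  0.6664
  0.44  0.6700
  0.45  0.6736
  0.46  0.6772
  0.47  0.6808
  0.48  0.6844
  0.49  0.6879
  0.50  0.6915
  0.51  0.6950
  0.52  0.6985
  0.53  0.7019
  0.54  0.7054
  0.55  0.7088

0.6844

σ√T = 0.49 × 0.4082 = 0.2000
d₁ = [ln(360/390) + (0.027 + 0.49²/2)·0.1667] / 0.2000 = [-0.0800 + 0.0245] / 0.2000 = -0.2776 ⇒ -0.28
d₂ = d₁ − σ√T = -0.2776 − 0.2000 = -0.4777 ⇒ -0.48
Pr(exercise) under Q = N(−d₂) = N(0.48) = 0.6844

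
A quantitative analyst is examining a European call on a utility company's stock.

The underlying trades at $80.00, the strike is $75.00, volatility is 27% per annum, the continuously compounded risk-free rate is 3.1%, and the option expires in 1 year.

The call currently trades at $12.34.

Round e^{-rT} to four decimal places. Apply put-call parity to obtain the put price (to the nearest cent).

$5.05

exp(−rT) = exp(−0.031·1) = 0.9695
Put-call parity: C − P = S − K·e^(−rT) = 80 − 75·0.9695 = 80 − 72.7125 = 7.2875
P = C − (C − P) = 12.34 − (7.2875) = 5.0525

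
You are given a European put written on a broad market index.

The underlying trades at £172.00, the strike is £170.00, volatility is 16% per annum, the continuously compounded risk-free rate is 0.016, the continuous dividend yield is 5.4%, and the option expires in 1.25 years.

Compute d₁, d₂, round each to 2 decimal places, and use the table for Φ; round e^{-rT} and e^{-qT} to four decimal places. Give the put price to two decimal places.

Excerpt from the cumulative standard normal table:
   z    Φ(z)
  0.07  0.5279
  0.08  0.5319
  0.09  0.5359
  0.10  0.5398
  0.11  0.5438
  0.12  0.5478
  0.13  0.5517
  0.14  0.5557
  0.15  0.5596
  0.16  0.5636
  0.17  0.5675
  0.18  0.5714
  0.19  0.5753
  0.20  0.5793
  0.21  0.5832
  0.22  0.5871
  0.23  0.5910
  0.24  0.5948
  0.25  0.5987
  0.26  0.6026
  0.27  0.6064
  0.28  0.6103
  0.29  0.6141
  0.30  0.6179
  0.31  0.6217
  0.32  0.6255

σ√T = 0.16·√1.25 = 0.1789
d₁ = [ln(172/170) + (0.016 − 0.054 + ½·0.16²)·1.25] / (σ√T) = (0.0117 − 0.0315) / 0.1789 = -0.1107 ≈ -0.11
d₂ = -0.1107 − 0.1789 = -0.2896 ≈ -0.29
exp(−qT) = exp(−0.054·1.25) = 0.9347;  exp(−rT) = exp(−0.016·1.25) = 0.9802
N(−d₂) = N(0.29) = 0.6141;  N(−d₁) = N(0.11) = 0.5438
P = 170·0.9802·0.6141 − 172·0.9347·0.5438 = 102.3299 − 87.4259 = 14.9041

£14.90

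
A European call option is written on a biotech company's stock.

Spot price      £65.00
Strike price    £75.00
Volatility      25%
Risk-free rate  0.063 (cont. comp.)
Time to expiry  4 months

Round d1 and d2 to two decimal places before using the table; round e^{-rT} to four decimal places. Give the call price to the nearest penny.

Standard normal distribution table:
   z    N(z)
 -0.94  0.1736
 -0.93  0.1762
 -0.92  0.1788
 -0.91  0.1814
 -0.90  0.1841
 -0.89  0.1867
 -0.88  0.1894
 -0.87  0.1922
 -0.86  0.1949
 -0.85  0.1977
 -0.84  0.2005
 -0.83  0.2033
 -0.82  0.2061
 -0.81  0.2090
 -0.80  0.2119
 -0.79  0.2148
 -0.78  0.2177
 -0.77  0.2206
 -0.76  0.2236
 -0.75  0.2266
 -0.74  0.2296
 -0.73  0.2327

£1.21

T = 0.3333;  σ√T = 0.1443
d₁ = [ln(65/75) + (0.063 + ½·0.25²)·0.3333] / (σ√T) = (-0.1431 + 0.0314) / 0.1443 = -0.7738 ⇒ -0.77
d₂ = -0.7738 − 0.1443 = -0.9181 ⇒ -0.92
exp(−rT) = exp(−0.063·0.3333) = 0.9792
N(d₁) = N(-0.77) = 0.2206;  N(d₂) = N(-0.92) = 0.1788
C = 65·0.2206 − 75·0.9792·0.1788 = 14.3390 − 13.1311 = 1.2079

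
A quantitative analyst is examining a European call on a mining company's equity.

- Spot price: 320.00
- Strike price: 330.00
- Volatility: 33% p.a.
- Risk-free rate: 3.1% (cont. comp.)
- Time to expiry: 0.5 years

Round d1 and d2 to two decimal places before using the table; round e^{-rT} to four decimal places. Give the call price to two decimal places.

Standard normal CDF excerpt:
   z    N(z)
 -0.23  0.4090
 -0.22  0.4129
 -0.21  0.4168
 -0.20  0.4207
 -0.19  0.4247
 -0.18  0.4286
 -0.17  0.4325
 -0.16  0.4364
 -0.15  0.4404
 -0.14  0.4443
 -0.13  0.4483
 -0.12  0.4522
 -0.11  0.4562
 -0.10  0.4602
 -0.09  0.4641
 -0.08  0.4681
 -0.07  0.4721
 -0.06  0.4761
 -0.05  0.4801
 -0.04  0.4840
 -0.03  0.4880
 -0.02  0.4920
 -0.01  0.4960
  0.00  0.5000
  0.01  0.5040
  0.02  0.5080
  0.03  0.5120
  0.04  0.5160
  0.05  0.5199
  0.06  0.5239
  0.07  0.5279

σ√T = 0.33 × 0.7071 = 0.2333
d₁ = [ln(320/330) + (0.031 + ½·0.33²)·0.5] / (σ√T) = (-0.0308 + 0.0427) / 0.2333 = 0.0512 ≈ 0.05
d₂ = 0.0512 − 0.2333 = -0.1821 ≈ -0.18
exp(−rT) = exp(−0.031·0.5) = 0.9846
C = 320·N(0.05) − 330·0.9846·N(-0.18) = 320·0.5199 − 330·0.9846·0.4286 = 166.3680 − 139.2599 = 27.1081

27.11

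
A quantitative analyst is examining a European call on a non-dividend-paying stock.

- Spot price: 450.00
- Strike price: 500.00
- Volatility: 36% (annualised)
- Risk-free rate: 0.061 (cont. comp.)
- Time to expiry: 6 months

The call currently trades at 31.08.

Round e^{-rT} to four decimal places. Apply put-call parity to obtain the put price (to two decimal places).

exp(−rT) = exp(−0.061·0.5) = 0.9700
Put-call parity: C − P = S − K·e^(−rT) = 450 − 500·0.9700 = 450 − 485.0000 = -35.0000
P = C − (C − P) = 31.08 − (-35.0000) = 66.0800

66.08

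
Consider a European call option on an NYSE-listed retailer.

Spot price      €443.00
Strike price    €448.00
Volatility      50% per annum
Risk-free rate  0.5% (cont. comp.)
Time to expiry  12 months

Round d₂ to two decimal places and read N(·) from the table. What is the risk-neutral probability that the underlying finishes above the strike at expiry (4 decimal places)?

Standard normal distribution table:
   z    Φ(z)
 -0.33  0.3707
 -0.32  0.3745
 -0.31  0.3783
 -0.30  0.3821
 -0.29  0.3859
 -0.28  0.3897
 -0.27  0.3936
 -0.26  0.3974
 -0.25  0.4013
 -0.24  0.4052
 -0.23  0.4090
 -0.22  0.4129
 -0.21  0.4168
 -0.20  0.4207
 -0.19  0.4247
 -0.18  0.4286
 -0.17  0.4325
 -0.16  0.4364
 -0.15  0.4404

0.3974

σ√T = 0.5·√1 = 0.5000
d₁ = [ln(443/448) + (0.005 + 0.5²/2)·1] / 0.5000 = [-0.0112 + 0.1300] / 0.5000 = 0.2376 → 0.24
d₂ = d₁ − σ√T = 0.2376 − 0.5000 = -0.2624 → -0.26
Risk-neutral Pr[S_T > K] = N(d₂) = N(-0.26) = 0.3974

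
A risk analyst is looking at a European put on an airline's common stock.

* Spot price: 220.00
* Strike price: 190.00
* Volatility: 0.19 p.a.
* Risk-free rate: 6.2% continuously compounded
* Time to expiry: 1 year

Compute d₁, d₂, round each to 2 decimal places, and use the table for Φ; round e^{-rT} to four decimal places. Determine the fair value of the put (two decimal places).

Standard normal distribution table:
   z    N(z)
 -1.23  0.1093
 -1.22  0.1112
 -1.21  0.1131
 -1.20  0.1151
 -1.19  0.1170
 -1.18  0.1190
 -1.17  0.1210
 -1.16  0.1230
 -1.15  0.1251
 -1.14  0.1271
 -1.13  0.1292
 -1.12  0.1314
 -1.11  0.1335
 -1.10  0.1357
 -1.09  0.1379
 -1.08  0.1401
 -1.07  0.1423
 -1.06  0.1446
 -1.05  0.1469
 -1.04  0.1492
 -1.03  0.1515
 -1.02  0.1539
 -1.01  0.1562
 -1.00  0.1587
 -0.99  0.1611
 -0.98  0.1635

σ√T = 0.19·√1 = 0.1900
d₁ = [ln(220/190) + (0.062 + 0.19²/2)·1] / 0.1900 = [0.1466 + 0.0800] / 0.1900 = 1.1929 → 1.19
d₂ = d₁ − σ√T = 1.1929 − 0.1900 = 1.0029 → 1.00
e^(−rT) = e^(−0.062·1) = 0.9399
N(−d₂) = N(-1.00) = 0.1587;  N(−d₁) = N(-1.19) = 0.1170
P = 190·0.9399·0.1587 − 220·0.1170 = 28.3408 − 25.7400 = 2.6008

2.60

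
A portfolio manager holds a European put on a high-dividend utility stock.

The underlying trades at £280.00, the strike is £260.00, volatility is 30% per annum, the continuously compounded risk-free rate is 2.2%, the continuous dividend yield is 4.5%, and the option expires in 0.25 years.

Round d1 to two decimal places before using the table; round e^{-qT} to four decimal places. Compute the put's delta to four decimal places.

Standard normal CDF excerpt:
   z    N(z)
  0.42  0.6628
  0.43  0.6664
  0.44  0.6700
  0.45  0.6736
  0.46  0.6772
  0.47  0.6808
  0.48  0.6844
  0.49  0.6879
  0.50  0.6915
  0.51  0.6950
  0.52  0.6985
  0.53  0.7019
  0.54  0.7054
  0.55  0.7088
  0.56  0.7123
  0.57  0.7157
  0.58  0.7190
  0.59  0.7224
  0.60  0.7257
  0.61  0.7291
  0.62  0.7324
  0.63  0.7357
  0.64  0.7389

-0.2948

σ√T = 0.3·√0.25 = 0.1500
d₁ = [ln(280/260) + (0.022 − 0.045 + ½·0.3²)·0.25] / (σ√T) = (0.0741 + 0.0055) / 0.1500 = 0.5307 which rounds to 0.53
N(d₁) = N(0.53) = 0.7019
Δ_put = e^(−qT)·(N(d₁) − 1) = 0.9888·(0.7019 − 1) = -0.2948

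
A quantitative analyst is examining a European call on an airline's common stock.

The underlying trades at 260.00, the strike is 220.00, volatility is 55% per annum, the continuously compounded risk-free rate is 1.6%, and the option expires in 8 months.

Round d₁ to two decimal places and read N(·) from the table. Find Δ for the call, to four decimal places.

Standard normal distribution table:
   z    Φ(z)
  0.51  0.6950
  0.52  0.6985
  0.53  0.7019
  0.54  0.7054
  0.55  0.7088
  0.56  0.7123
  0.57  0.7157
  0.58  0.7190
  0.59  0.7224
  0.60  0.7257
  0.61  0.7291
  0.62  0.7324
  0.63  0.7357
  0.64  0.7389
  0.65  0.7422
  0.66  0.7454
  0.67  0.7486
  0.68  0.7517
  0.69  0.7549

0.7324

T = 0.6667;  σ√T = 0.4491
ln(S/K) + (r + σ²/2)T = ln(260/220) + (0.016 + 0.55²/2)·0.6667 = 0.1671 + 0.1115 = 0.2786
d₁ = 0.2786 / 0.4491 = 0.6203 → 0.62
N(d₁) = N(0.62) = 0.7324
Δ_call = N(d₁) = 0.7324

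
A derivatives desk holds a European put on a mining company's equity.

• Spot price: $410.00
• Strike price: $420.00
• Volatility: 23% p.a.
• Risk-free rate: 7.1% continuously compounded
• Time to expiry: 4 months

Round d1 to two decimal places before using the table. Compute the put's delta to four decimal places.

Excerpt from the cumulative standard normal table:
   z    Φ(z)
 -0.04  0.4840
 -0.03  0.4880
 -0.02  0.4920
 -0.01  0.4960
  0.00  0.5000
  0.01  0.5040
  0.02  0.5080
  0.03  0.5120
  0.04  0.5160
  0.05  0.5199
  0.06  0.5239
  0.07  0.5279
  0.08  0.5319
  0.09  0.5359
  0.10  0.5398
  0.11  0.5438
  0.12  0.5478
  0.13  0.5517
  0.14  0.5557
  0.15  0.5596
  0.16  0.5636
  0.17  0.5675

-0.4761

σ√T = 0.23·√0.3333 = 0.1328
d₁ = [ln(410/420) + (0.071 + 0.23²/2)·0.3333] / 0.1328 = [-0.0241 + 0.0325] / 0.1328 = 0.0632 which rounds to 0.06
N(d₁) = N(0.06) = 0.5239
Δ_put = N(d₁) − 1 = 0.5239 − 1 = -0.4761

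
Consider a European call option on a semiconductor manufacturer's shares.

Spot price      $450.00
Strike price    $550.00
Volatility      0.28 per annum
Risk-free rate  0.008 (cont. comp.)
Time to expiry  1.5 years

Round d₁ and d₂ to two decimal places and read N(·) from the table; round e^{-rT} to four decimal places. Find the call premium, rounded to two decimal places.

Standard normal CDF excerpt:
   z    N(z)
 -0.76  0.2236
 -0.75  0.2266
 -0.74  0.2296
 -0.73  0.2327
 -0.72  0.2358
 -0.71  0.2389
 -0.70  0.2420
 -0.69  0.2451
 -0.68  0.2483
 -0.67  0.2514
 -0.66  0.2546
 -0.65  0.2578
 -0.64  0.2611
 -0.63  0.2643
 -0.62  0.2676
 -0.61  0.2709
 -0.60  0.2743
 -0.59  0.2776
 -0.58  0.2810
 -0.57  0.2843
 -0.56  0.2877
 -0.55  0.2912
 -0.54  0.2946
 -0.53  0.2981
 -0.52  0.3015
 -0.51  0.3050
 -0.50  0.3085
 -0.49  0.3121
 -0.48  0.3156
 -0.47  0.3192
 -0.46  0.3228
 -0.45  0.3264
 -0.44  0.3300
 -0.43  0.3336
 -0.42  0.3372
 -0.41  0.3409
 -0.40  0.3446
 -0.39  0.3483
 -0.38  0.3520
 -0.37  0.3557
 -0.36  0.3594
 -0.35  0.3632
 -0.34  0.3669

$30.25

σ√T = 0.28 × 1.2247 = 0.3429
ln(S/K) + (r + σ²/2)T = ln(450/550) + (0.008 + 0.28²/2)·1.5 = -0.2007 + 0.0708 = -0.1299
d₁ = -0.1299 / 0.3429 = -0.3787 which rounds to -0.38
d₂ = d₁ − σ√T = -0.3787 − 0.3429 = -0.7216 which rounds to -0.72
exp(−rT) = exp(−0.008·1.5) = 0.9881
C = 450·N(-0.38) − 550·0.9881·N(-0.72) = 450·0.3520 − 550·0.9881·0.2358 = 158.4000 − 128.1467 = 30.2533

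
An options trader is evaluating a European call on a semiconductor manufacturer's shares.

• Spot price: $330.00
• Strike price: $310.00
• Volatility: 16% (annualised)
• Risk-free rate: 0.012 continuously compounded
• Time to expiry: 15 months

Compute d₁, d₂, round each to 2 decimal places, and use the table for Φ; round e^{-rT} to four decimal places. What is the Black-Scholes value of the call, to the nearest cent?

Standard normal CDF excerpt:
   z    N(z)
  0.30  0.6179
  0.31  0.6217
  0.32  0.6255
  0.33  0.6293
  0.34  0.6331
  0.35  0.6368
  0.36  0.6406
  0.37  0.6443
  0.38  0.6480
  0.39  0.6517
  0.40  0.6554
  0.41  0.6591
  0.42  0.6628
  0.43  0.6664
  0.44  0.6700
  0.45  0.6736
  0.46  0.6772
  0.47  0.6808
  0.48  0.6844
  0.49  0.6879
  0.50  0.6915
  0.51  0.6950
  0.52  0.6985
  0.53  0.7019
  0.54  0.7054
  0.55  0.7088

$37.17

T = 1.25;  σ√T = 0.1789
ln(S/K) + (r + σ²/2)T = ln(330/310) + (0.012 + 0.16²/2)·1.25 = 0.0625 + 0.0310 = 0.0935
d₁ = 0.0935 / 0.1789 = 0.5228 ⇒ 0.52
d₂ = d₁ − σ√T = 0.5228 − 0.1789 = 0.3439 ⇒ 0.34
exp(−rT) = exp(−0.012·1.25) = 0.9851
N(d₁) = N(0.52) = 0.6985;  N(d₂) = N(0.34) = 0.6331
C = 330·0.6985 − 310·0.9851·0.6331 = 230.5050 − 193.3367 = 37.1683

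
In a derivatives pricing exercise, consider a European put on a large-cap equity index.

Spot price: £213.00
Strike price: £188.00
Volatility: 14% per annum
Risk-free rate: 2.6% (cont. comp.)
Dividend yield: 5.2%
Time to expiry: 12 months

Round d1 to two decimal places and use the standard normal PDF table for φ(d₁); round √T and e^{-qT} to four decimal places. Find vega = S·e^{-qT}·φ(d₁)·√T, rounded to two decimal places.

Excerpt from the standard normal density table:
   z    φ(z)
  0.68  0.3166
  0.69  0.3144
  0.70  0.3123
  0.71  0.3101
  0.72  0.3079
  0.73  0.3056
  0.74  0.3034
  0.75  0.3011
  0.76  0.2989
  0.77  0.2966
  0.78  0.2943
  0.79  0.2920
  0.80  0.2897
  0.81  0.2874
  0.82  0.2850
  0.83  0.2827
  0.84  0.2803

59.51

σ√T = 0.14 × 1.0000 = 0.1400
d₁ = [ln(213/188) + (0.026 − 0.052 + 0.14²/2)·1] / 0.1400 = [0.1249 − 0.0162] / 0.1400 = 0.7761 ≈ 0.78
√T = √1 = 1.0000
φ(d₁) = φ(0.78) = 0.2943
e^(−qT) = e^(−0.052·1) = 0.9493
vega = S·e^(−qT)·φ(d₁)·√T = 213·0.9493·0.2943·1.0000 = 59.5077
(Vega is the same for a European call and put with the same parameters.)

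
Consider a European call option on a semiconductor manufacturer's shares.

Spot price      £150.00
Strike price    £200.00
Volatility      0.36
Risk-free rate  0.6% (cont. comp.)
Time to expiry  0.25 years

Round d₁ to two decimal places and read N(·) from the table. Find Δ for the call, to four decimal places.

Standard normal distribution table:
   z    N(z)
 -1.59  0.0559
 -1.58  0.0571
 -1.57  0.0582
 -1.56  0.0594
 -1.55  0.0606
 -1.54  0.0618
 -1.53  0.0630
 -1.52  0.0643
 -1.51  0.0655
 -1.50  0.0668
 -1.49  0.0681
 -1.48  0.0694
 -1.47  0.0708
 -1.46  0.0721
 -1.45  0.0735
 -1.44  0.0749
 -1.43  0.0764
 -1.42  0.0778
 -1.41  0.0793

σ√T = 0.36·√0.25 = 0.1800
d₁ = [ln(150/200) + (0.006 + ½·0.36²)·0.25] / (σ√T) = (-0.2877 + 0.0177) / 0.1800 = -1.4999 → -1.50
N(d₁) = N(-1.50) = 0.0668
Δ_call = N(d₁) = 0.0668

0.0668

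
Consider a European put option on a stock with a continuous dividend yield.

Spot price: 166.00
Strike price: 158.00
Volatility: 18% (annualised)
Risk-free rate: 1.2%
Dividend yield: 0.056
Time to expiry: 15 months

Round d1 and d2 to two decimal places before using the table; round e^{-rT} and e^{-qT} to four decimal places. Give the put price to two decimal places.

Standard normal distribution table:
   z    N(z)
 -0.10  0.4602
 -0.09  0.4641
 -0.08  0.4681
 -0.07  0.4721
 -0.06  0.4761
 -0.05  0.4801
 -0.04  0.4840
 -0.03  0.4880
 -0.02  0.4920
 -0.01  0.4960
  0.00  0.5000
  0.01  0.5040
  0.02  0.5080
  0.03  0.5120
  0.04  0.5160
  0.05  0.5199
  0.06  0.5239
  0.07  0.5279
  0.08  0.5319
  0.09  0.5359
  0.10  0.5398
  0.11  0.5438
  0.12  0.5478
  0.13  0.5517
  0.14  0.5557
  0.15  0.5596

T = 1.25;  σ√T = 0.2012
d₁ = [ln(166/158) + (0.012 − 0.056 + 0.18²/2)·1.25] / 0.2012 = [0.0494 − 0.0347] / 0.2012 = 0.0728 ≈ 0.07
d₂ = d₁ − σ√T = 0.0728 − 0.2012 = -0.1285 ≈ -0.13
exp(−qT) = exp(−0.056·1.25) = 0.9324;  exp(−rT) = exp(−0.012·1.25) = 0.9851
N(−d₂) = N(0.13) = 0.5517;  N(−d₁) = N(-0.07) = 0.4721
P = 158·0.9851·0.5517 − 166·0.9324·0.4721 = 85.8698 − 73.0709 = 12.7989

12.80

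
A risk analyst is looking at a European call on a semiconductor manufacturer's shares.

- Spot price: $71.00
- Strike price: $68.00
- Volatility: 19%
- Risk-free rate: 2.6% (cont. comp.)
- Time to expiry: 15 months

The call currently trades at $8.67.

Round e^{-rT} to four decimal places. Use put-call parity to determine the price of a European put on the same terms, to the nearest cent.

e^(−rT) = e^(−0.026·1.25) = 0.9680
Put-call parity: C − P = S − K·e^(−rT) = 71 − 68·0.9680 = 71 − 65.8240 = 5.1760
P = C − (C − P) = 8.67 − (5.1760) = 3.4940

$3.49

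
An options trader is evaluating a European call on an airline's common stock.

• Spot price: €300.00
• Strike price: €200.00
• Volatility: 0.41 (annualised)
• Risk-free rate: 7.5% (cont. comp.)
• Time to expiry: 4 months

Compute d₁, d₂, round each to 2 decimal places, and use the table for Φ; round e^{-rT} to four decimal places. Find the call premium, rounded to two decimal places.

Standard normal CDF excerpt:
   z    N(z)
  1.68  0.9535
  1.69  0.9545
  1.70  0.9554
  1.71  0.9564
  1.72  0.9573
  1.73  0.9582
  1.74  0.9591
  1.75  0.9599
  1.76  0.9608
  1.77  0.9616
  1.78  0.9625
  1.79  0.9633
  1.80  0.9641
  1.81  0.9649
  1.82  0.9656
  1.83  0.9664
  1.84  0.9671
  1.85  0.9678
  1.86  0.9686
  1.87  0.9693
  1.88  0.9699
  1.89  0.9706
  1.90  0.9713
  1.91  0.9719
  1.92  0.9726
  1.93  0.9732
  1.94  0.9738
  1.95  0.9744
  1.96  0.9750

σ√T = 0.41 × 0.5774 = 0.2367
d₁ = [ln(300/200) + (0.075 + 0.41²/2)·0.3333] / 0.2367 = [0.4055 + 0.0530] / 0.2367 = 1.9369 which rounds to 1.94
d₂ = d₁ − σ√T = 1.9369 − 0.2367 = 1.7001 which rounds to 1.70
e^(−rT) = e^(−0.075·0.3333) = 0.9753
N(d₁) = N(1.94) = 0.9738;  N(d₂) = N(1.70) = 0.9554
C = 300·0.9738 − 200·0.9753·0.9554 = 292.1400 − 186.3603 = 105.7797

€105.78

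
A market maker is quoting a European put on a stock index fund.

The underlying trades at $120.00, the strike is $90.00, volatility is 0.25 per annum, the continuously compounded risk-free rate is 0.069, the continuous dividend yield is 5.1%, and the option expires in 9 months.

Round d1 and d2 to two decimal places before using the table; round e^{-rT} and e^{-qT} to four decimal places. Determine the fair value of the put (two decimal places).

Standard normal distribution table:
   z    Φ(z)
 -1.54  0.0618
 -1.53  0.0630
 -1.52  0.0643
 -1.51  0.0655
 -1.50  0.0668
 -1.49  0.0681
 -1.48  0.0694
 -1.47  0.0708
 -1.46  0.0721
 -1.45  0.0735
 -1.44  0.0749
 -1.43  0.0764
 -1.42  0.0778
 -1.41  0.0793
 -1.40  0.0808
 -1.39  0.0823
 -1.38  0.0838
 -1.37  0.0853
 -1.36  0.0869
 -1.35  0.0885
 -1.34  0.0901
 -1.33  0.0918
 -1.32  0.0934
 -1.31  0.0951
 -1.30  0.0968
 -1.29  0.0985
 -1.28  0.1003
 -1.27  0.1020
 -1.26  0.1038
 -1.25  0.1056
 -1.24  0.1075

σ√T = 0.25·√0.75 = 0.2165
ln(S/K) + (r − q + σ²/2)T = ln(120/90) + (0.069 − 0.051 + 0.25²/2)·0.75 = 0.2877 + 0.0369 = 0.3246
d₁ = 0.3246 / 0.2165 = 1.4994 → 1.50
d₂ = d₁ − σ√T = 1.4994 − 0.2165 = 1.2828 → 1.28
e^(−qT) = e^(−0.051·0.75) = 0.9625;  e^(−rT) = e^(−0.069·0.75) = 0.9496
N(−d₂) = N(-1.28) = 0.1003;  N(−d₁) = N(-1.50) = 0.0668
P = 90·0.9496·0.1003 − 120·0.9625·0.0668 = 8.5720 − 7.7154 = 0.8566

$0.86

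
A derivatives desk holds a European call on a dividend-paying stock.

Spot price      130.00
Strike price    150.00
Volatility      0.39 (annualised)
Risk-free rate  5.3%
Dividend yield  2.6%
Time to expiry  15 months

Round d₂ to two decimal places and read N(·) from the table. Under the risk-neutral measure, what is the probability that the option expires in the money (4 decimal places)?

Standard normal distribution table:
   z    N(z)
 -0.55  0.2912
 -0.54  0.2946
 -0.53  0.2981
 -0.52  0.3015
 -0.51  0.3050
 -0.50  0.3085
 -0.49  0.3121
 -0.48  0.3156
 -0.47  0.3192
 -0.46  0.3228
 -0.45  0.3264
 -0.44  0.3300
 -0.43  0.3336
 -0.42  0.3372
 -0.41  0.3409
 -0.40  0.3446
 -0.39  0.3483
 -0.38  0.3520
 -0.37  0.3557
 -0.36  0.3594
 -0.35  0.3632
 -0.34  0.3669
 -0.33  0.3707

0.3192

T = 1.25;  σ√T = 0.4360
d₁ = [ln(130/150) + (0.053 − 0.026 + 0.39²/2)·1.25] / 0.4360 = [-0.1431 + 0.1288] / 0.4360 = -0.0328 which rounds to -0.03
d₂ = d₁ − σ√T = -0.0328 − 0.4360 = -0.4688 which rounds to -0.47
Risk-neutral Pr[S_T > K] = N(d₂) = N(-0.47) = 0.3192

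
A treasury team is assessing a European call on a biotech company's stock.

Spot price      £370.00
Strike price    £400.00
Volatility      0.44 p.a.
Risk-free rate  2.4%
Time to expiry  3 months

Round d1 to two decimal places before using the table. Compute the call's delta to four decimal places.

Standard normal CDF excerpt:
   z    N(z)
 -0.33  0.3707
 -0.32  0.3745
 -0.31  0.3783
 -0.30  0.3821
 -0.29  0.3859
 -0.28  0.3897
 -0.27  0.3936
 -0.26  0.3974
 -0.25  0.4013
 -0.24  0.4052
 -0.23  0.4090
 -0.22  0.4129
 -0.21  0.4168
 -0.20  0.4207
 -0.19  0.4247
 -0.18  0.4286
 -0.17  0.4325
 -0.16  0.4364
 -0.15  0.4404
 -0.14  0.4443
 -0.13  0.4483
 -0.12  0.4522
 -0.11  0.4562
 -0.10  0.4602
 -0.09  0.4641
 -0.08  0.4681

σ√T = 0.44·√0.25 = 0.2200
d₁ = [ln(370/400) + (0.024 + 0.44²/2)·0.25] / 0.2200 = [-0.0780 + 0.0302] / 0.2200 = -0.2171 ≈ -0.22
N(d₁) = N(-0.22) = 0.4129
Δ_call = N(d₁) = 0.4129

0.4129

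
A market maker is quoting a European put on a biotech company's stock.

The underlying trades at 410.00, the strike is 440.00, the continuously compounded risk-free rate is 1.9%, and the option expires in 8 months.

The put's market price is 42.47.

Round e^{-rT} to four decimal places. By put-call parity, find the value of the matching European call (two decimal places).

e^(−rT) = e^(−0.019·0.6667) = 0.9874
Put-call parity: C − P = S − K·e^(−rT) = 410 − 440·0.9874 = 410 − 434.4560 = -24.4560
C = P + (C − P) = 42.47 + (-24.4560) = 18.0140

18.01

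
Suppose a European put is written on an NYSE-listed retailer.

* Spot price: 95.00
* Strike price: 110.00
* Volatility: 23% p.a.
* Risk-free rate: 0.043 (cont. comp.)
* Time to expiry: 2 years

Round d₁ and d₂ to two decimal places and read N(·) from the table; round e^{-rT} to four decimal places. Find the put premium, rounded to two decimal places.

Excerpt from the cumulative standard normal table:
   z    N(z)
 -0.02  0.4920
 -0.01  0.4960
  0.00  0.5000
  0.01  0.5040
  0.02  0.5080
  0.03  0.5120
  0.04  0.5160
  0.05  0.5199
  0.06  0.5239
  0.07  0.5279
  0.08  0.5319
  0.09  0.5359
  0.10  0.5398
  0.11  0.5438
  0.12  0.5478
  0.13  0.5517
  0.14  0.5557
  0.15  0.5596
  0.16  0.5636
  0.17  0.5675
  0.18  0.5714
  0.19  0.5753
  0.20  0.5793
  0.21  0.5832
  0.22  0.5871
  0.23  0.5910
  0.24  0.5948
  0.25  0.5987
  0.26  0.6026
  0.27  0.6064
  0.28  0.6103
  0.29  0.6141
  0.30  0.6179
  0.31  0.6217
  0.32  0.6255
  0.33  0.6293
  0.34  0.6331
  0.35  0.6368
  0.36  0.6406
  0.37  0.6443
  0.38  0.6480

16.02

T = 2;  σ√T = 0.3253
d₁ = [ln(95/110) + (0.043 + 0.23²/2)·2] / 0.3253 = [-0.1466 + 0.1389] / 0.3253 = -0.0237 → -0.02
d₂ = d₁ − σ√T = -0.0237 − 0.3253 = -0.3490 → -0.35
e^(−rT) = e^(−0.043·2) = 0.9176
P = 110·0.9176·N(0.35) − 95·N(0.02) = 110·0.9176·0.6368 − 95·0.5080 = 64.2760 − 48.2600 = 16.0160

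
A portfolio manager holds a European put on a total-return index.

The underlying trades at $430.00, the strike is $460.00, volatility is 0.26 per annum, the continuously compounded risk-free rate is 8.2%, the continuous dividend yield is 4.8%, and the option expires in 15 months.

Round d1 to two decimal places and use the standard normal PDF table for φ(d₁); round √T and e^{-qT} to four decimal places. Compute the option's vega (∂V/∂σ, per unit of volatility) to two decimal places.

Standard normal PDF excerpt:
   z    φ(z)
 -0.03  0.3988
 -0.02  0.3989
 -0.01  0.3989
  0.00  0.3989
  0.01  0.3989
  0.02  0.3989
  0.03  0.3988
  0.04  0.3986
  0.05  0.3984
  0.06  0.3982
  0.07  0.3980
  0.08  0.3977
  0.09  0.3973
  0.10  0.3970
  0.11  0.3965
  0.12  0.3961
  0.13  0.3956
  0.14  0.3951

180.29

σ√T = 0.26 × 1.1180 = 0.2907
d₁ = [ln(430/460) + (0.082 − 0.048 + 0.26²/2)·1.25] / 0.2907 = [-0.0674 + 0.0847] / 0.2907 = 0.0595 → 0.06
√T = √1.25 = 1.1180
φ(d₁) = φ(0.06) = 0.3982
exp(−qT) = exp(−0.048·1.25) = 0.9418
vega = S·exp(−qT)·φ(d₁)·√T = 430·0.9418·0.3982·1.1180 = 180.2894
(Call and put vega coincide under Black-Scholes.)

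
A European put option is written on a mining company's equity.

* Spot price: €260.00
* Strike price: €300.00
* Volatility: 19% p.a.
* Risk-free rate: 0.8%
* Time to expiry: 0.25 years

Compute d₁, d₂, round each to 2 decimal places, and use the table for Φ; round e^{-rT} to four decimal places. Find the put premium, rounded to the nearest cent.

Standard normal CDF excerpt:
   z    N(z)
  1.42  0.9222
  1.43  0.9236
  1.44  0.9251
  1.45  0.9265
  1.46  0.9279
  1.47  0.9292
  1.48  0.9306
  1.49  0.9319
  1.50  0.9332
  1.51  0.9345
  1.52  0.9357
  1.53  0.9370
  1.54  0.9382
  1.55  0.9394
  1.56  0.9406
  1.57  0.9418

T = 0.25;  σ√T = 0.0950
d₁ = [ln(260/300) + (0.008 + 0.19²/2)·0.25] / 0.0950 = [-0.1431 + 0.0065] / 0.0950 = -1.4378 ⇒ -1.44
d₂ = d₁ − σ√T = -1.4378 − 0.0950 = -1.5328 ⇒ -1.53
e^(−rT) = e^(−0.008·0.25) = 0.9980
N(−d₂) = N(1.53) = 0.9370;  N(−d₁) = N(1.44) = 0.9251
P = 300·0.9980·0.9370 − 260·0.9251 = 280.5378 − 240.5260 = 40.0118

€40.01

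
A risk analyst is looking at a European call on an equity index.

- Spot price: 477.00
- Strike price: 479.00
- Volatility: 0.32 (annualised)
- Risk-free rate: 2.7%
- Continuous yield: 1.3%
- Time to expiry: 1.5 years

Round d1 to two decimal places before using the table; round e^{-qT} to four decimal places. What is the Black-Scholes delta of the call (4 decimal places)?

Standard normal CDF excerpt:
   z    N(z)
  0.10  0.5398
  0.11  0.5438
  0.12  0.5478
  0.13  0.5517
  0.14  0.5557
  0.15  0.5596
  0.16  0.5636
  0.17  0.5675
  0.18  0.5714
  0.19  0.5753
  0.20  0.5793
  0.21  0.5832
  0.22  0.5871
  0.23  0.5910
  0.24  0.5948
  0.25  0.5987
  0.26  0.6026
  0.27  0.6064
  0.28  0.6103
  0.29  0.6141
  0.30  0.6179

0.5833

σ√T = 0.32 × 1.2247 = 0.3919
d₁ = [ln(477/479) + (0.027 − 0.013 + ½·0.32²)·1.5] / (σ√T) = (-0.0042 + 0.0978) / 0.3919 = 0.2389 ≈ 0.24
N(d₁) = N(0.24) = 0.5948
Δ_call = e^(−qT)·N(d₁) = 0.9807·0.5948 = 0.5833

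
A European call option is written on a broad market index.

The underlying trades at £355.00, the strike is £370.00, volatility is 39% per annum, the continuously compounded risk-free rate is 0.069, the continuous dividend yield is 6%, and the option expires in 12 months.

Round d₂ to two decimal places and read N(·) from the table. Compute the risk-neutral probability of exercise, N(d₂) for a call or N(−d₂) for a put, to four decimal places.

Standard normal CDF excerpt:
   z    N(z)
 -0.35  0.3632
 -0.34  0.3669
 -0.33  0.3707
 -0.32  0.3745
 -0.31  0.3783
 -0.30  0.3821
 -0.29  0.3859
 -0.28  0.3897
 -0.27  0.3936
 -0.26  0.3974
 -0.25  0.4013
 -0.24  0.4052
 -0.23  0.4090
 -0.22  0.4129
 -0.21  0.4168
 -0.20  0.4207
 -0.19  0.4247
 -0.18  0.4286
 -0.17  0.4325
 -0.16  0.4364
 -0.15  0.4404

σ√T = 0.39 × 1.0000 = 0.3900
d₁ = [ln(355/370) + (0.069 − 0.06 + 0.39²/2)·1] / 0.3900 = [-0.0414 + 0.0851] / 0.3900 = 0.1120 → 0.11
d₂ = d₁ − σ√T = 0.1120 − 0.3900 = -0.2780 → -0.28
Pr(exercise) under Q = N(d₂) = 0.3897

0.3897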